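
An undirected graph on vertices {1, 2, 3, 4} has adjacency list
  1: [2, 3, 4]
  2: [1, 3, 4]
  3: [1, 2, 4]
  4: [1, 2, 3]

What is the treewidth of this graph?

A width-3 tree decomposition is:
Bags: B1 = {1, 2, 3, 4}
Tree: (single bag)
With just one bag of size 4, the width is 4 − 1 = 3, so tw(G) ≤ 3. On the other hand G contains the 4-clique {1, 2, 3, 4}. A clique must lie in a single bag of any decomposition, so no decomposition can have width below 3. Therefore the treewidth is 3.

3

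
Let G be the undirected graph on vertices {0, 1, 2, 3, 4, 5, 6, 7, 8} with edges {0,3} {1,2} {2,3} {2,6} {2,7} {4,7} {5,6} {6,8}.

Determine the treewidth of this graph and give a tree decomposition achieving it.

Treewidth 1.
Bags: B1 = {5, 6}  B2 = {2, 6}  B3 = {6, 8}  B4 = {2, 3}  B5 = {2, 7}  B6 = {4, 7}  B7 = {0, 3}  B8 = {1, 2}
Tree: B1–B2, B2–B3, B2–B4, B2–B5, B5–B6, B4–B7, B2–B8

The largest bag has 2 vertices, giving width 1; this decomposition certifies tw(G) ≤ 1. Since G has at least one edge (e.g. 5–6), it is not an edgeless graph, so tw(G) ≥ 1. Therefore the treewidth is 1.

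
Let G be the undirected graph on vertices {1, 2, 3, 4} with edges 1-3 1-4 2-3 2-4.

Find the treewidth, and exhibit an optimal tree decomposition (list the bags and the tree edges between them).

Treewidth 2.
One optimal decomposition is:
Bags: B1 = {2, 3, 4}  B2 = {1, 3, 4}
Tree: B1–B2

Each bag holds 3 vertices, so the decomposition has width 2, which upper-bounds the treewidth. The edges 4–2–3–1–4 form a cycle, so G is not a tree and its treewidth is at least 2. Therefore the treewidth is 2.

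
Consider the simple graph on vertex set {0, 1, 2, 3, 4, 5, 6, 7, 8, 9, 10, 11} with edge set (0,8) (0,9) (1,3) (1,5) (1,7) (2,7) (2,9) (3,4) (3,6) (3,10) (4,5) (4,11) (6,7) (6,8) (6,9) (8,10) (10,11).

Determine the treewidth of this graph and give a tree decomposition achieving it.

Treewidth 3.
One such decomposition:
Bags: B1 = {4, 5, 10, 11}  B2 = {3, 4, 5, 10}  B3 = {1, 3, 5, 10}  B4 = {1, 3, 8, 10}  B5 = {1, 3, 6, 8}  B6 = {1, 6, 7, 8}  B7 = {0, 6, 7, 8}  B8 = {0, 6, 7, 9}  B9 = {0, 2, 7, 9}
Tree: B1–B2, B2–B3, B3–B4, B4–B5, B5–B6, B6–B7, B7–B8, B8–B9

Each bag holds 4 vertices, so the decomposition has width 3, which upper-bounds the treewidth. For the lower bound: the 4 vertex sets {4,5,11}, {10}, {3}, {1,6,7,8} are disjoint, each induces a connected subgraph, and every pair is joined by at least one edge of G. Contracting each set to a single vertex therefore yields K_{4} as a minor, and since treewidth is minor-monotone, tw(G) ≥ tw(K_{4}) = 3. The upper and lower bounds meet at 3, so that is the treewidth.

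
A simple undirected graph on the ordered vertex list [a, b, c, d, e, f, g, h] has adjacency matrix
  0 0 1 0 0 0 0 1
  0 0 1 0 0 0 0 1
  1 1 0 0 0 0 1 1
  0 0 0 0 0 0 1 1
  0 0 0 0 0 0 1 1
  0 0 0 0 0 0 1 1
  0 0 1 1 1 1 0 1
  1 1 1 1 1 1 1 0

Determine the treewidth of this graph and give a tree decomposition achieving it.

Treewidth 2.
One optimal decomposition is:
Bags: B1 = {c, g, h}  B2 = {d, g, h}  B3 = {a, c, h}  B4 = {b, c, h}  B5 = {f, g, h}  B6 = {e, g, h}
Tree: B1–B2, B1–B3, B1–B4, B1–B5, B1–B6

Each bag holds 3 vertices, so the decomposition has width 2, which upper-bounds the treewidth. Conversely, {d, g, h} is a clique of size 3, and the vertices of any clique must share a bag in every tree decomposition; so some bag has ≥ 3 vertices and tw(G) ≥ 2. Combining the bounds, tw(G) = 2.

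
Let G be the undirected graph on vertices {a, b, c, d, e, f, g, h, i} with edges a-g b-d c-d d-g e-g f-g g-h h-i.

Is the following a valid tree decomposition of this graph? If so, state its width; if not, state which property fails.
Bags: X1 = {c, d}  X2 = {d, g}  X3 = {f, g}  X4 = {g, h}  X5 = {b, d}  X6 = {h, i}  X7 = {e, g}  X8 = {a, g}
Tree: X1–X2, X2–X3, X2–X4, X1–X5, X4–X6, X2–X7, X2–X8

Checking the three conditions: (i) the bags cover all of {a, b, c, d, e, f, g, h, i}; (ii) for each edge, some bag contains both endpoints; (iii) the bags containing any fixed vertex form a subtree. All hold, so the decomposition is valid with width 2 − 1 = 1.

Yes; width 1.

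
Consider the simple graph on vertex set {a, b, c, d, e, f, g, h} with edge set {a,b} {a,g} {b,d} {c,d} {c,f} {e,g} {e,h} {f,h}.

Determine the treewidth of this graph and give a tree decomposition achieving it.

Treewidth 2.
Bags: B1 = {b, c, d}  B2 = {a, b, c}  B3 = {a, c, g}  B4 = {c, e, g}  B5 = {c, e, h}  B6 = {c, f, h}
Tree: B1–B2, B2–B3, B3–B4, B4–B5, B5–B6

Every bag has size at most 3, so the width is 3 − 1 = 2 and tw(G) ≤ 2. Since c–d–b–a–g–e–h–f–c is a cycle in G, G is not acyclic. Forests are exactly the graphs of treewidth ≤ 1, so tw(G) ≥ 2. Therefore the treewidth is 2.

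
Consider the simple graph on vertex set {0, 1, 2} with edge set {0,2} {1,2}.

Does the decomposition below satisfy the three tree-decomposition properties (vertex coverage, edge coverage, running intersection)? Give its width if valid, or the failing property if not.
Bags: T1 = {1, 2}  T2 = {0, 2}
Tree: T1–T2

Yes; width 1.

Vertex coverage: the bags together contain {0, 1, 2}, the full vertex set. Edge coverage: each edge of G has both endpoints in at least one bag. Running intersection: for every vertex, the bags containing it form a connected subtree. All three properties hold, so this is a valid tree decomposition of width max|bag| − 1 = 1, and hence tw(G) ≤ 1.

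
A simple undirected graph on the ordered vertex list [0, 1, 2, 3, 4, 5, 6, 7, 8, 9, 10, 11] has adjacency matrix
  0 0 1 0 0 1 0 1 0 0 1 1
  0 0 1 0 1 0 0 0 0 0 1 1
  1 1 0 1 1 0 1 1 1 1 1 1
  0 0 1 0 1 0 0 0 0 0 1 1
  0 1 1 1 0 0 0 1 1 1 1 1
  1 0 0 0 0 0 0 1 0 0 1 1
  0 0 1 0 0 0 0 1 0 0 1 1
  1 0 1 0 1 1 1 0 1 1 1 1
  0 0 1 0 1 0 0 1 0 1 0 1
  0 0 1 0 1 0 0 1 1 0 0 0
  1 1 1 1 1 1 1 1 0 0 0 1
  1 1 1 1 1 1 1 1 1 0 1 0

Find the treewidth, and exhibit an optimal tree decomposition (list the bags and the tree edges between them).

Treewidth 4.
Bags: B1 = {2, 4, 7, 10, 11}  B2 = {0, 2, 7, 10, 11}  B3 = {2, 4, 7, 8, 11}  B4 = {1, 2, 4, 10, 11}  B5 = {2, 3, 4, 10, 11}  B6 = {2, 6, 7, 10, 11}  B7 = {0, 5, 7, 10, 11}  B8 = {2, 4, 7, 8, 9}
Tree: B1–B2, B1–B3, B1–B4, B4–B5, B1–B6, B2–B7, B3–B8

Every bag has size at most 5, so the width is 5 − 1 = 4 and tw(G) ≤ 4. Conversely, {2, 4, 7, 8, 9} is a clique of size 5, and the vertices of any clique must share a bag in every tree decomposition; so some bag has ≥ 5 vertices and tw(G) ≥ 4. Therefore the treewidth is 4.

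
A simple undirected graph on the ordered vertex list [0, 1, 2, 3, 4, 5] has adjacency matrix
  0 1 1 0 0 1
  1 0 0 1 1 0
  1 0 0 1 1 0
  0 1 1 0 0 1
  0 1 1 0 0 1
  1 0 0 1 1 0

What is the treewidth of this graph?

3

A width-3 tree decomposition is:
Bags: B1 = {0, 1, 3, 4}  B2 = {0, 2, 3, 4}  B3 = {0, 3, 4, 5}
Tree: B1–B2, B2–B3
Every bag has size at most 4, so the width is 4 − 1 = 3 and tw(G) ≤ 3. For the lower bound: the 4 vertex sets {1,3}, {2,4}, {0}, {5} are disjoint, each induces a connected subgraph, and every pair is joined by at least one edge of G. Contracting each set to a single vertex therefore yields K_{4} as a minor, and since treewidth is minor-monotone, tw(G) ≥ tw(K_{4}) = 3. Hence tw(G) = 3 exactly.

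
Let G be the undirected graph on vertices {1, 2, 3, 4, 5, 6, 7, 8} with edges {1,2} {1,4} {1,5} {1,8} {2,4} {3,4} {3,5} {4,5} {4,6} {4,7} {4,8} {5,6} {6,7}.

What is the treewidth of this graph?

A width-2 tree decomposition is:
Bags: B1 = {4, 5, 6}  B2 = {4, 6, 7}  B3 = {1, 4, 5}  B4 = {1, 2, 4}  B5 = {1, 4, 8}  B6 = {3, 4, 5}
Tree: B1–B2, B1–B3, B3–B4, B3–B5, B3–B6
Each bag holds 3 vertices, so the decomposition has width 2, which upper-bounds the treewidth. On the other hand G contains the 3-clique {1, 4, 8}. A clique must lie in a single bag of any decomposition, so no decomposition can have width below 2. Therefore the treewidth is 2.

2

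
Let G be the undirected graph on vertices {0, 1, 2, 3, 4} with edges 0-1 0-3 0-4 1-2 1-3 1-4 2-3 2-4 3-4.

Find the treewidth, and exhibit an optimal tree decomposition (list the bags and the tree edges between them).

Treewidth 3.
Bags: B1 = {0, 1, 3, 4}  B2 = {1, 2, 3, 4}
Tree: B1–B2

The largest bag has 4 vertices, giving width 3; this decomposition certifies tw(G) ≤ 3. For the lower bound, the 4 vertices {0, 1, 3, 4} are pairwise adjacent, and any tree decomposition puts a clique entirely inside one bag — forcing width ≥ 3. The upper and lower bounds meet at 3, so that is the treewidth.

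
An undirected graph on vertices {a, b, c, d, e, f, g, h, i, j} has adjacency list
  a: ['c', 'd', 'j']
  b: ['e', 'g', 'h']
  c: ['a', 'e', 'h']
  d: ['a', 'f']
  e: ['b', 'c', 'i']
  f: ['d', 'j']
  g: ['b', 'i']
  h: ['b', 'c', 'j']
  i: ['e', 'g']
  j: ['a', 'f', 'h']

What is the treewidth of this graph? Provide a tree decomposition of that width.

Every bag has size at most 3, so the width is 3 − 1 = 2 and tw(G) ≤ 2. The edges i–g–b–e–i form a cycle, so G is not a tree and its treewidth is at least 2. Hence tw(G) = 2 exactly.

Treewidth 2.
Bags: B1 = {e, g, i}  B2 = {b, e, g}  B3 = {b, c, e}  B4 = {b, c, h}  B5 = {a, c, h}  B6 = {a, h, j}  B7 = {a, d, j}  B8 = {d, f, j}
Tree: B1–B2, B2–B3, B3–B4, B4–B5, B5–B6, B6–B7, B7–B8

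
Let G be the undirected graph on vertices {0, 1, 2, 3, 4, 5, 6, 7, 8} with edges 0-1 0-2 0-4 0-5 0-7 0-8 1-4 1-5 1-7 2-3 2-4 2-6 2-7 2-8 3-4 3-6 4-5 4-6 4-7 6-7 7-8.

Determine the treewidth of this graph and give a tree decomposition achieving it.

Every bag has size at most 4, so the width is 4 − 1 = 3 and tw(G) ≤ 3. Conversely, {0, 2, 7, 8} is a clique of size 4, and the vertices of any clique must share a bag in every tree decomposition; so some bag has ≥ 4 vertices and tw(G) ≥ 3. Therefore the treewidth is 3.

Treewidth 3.
One optimal decomposition is:
Bags: B1 = {0, 2, 7, 8}  B2 = {0, 2, 4, 7}  B3 = {0, 1, 4, 7}  B4 = {2, 4, 6, 7}  B5 = {0, 1, 4, 5}  B6 = {2, 3, 4, 6}
Tree: B1–B2, B2–B3, B2–B4, B3–B5, B4–B6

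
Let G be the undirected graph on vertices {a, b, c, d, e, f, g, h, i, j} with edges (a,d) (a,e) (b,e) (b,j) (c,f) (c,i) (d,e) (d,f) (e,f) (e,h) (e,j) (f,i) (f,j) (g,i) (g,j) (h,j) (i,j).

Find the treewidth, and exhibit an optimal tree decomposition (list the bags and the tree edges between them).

Each bag holds 3 vertices, so the decomposition has width 2, which upper-bounds the treewidth. Conversely, {a, d, e} is a clique of size 3, and the vertices of any clique must share a bag in every tree decomposition; so some bag has ≥ 3 vertices and tw(G) ≥ 2. The upper and lower bounds meet at 2, so that is the treewidth.

Treewidth 2.
One such decomposition:
Bags: B1 = {f, i, j}  B2 = {e, f, j}  B3 = {d, e, f}  B4 = {b, e, j}  B5 = {g, i, j}  B6 = {c, f, i}  B7 = {e, h, j}  B8 = {a, d, e}
Tree: B1–B2, B2–B3, B2–B4, B1–B5, B1–B6, B2–B7, B3–B8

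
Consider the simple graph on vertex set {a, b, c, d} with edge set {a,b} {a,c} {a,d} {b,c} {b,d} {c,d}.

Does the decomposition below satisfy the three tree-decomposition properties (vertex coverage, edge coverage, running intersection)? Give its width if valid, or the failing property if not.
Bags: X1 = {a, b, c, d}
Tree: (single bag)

Every vertex of G appears in some bag (union = {a, b, c, d}); every edge is covered by a bag; and for each vertex v the set of bags containing v is connected in the bag tree. The decomposition is therefore valid. The largest bag has 4 vertices, so the width is 3.

Yes; width 3.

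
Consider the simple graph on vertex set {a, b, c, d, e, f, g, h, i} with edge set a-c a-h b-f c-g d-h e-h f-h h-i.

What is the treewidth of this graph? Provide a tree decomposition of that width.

Treewidth 1.
One such decomposition:
Bags: B1 = {a, h}  B2 = {f, h}  B3 = {d, h}  B4 = {b, f}  B5 = {a, c}  B6 = {e, h}  B7 = {c, g}  B8 = {h, i}
Tree: B1–B2, B1–B3, B2–B4, B1–B5, B1–B6, B5–B7, B1–B8

Each bag holds 2 vertices, so the decomposition has width 1, which upper-bounds the treewidth. Since G has at least one edge (e.g. h–a), it is not an edgeless graph, so tw(G) ≥ 1. Therefore the treewidth is 1.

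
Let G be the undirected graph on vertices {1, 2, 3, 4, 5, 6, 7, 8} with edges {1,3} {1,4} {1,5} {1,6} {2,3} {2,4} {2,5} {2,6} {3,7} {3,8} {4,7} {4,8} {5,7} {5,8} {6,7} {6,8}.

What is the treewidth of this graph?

A width-4 tree decomposition is:
Bags: B1 = {3, 4, 5, 6, 7}  B2 = {2, 3, 4, 5, 6}  B3 = {3, 4, 5, 6, 8}  B4 = {1, 3, 4, 5, 6}
Tree: B1–B2, B2–B3, B3–B4
Each bag holds 5 vertices, so the decomposition has width 4, which upper-bounds the treewidth. For the lower bound: the 5 vertex sets {6,7}, {2,5}, {4,8}, {3}, {1} are disjoint, each induces a connected subgraph, and every pair is joined by at least one edge of G. Contracting each set to a single vertex therefore yields K_{5} as a minor, and since treewidth is minor-monotone, tw(G) ≥ tw(K_{5}) = 4. Combining the bounds, tw(G) = 4.

4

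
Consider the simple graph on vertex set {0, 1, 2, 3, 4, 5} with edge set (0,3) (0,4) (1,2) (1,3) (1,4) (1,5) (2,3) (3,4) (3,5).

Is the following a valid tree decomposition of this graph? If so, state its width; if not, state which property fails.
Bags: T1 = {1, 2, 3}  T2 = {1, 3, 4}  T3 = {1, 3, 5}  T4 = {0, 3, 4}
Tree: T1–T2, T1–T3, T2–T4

Vertex coverage: the bags together contain {0, 1, 2, 3, 4, 5}, the full vertex set. Edge coverage: each edge of G has both endpoints in at least one bag. Running intersection: for every vertex, the bags containing it form a connected subtree. All three properties hold, so this is a valid tree decomposition of width max|bag| − 1 = 2, and hence tw(G) ≤ 2.

Yes; width 2.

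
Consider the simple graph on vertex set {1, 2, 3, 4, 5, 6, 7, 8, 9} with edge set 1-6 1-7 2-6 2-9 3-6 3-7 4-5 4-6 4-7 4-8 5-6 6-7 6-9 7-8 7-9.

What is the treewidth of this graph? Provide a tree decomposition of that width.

Treewidth 2.
One such decomposition:
Bags: B1 = {6, 7, 9}  B2 = {3, 6, 7}  B3 = {4, 6, 7}  B4 = {1, 6, 7}  B5 = {4, 7, 8}  B6 = {2, 6, 9}  B7 = {4, 5, 6}
Tree: B1–B2, B1–B3, B1–B4, B3–B5, B1–B6, B3–B7

Every bag has size at most 3, so the width is 3 − 1 = 2 and tw(G) ≤ 2. Conversely, {4, 7, 8} is a clique of size 3, and the vertices of any clique must share a bag in every tree decomposition; so some bag has ≥ 3 vertices and tw(G) ≥ 2. Combining the bounds, tw(G) = 2.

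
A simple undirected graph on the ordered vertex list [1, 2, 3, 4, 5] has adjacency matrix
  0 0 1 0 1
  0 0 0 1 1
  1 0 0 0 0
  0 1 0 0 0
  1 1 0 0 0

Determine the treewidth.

1

A width-1 tree decomposition is:
Bags: B1 = {2, 4}  B2 = {2, 5}  B3 = {1, 5}  B4 = {1, 3}
Tree: B1–B2, B2–B3, B3–B4
Every bag has size at most 2, so the width is 2 − 1 = 1 and tw(G) ≤ 1. G has an edge, so its treewidth is at least 1. Therefore the treewidth is 1.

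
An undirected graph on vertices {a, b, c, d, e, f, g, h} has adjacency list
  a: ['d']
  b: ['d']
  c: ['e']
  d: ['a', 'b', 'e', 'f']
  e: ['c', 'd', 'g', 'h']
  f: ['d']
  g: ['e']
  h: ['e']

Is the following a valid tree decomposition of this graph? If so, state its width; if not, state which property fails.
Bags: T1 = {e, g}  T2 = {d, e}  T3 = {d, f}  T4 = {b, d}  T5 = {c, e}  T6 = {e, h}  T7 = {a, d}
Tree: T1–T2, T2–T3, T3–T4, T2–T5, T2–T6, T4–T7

Vertex coverage: the bags together contain {a, b, c, d, e, f, g, h}, the full vertex set. Edge coverage: each edge of G has both endpoints in at least one bag. Running intersection: for every vertex, the bags containing it form a connected subtree. All three properties hold, so this is a valid tree decomposition of width max|bag| − 1 = 1, and hence tw(G) ≤ 1.

Yes; width 1.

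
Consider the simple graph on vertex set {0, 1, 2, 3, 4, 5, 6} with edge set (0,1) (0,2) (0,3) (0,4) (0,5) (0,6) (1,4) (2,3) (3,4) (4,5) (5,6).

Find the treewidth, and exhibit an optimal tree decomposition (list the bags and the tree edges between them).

The largest bag has 3 vertices, giving width 2; this decomposition certifies tw(G) ≤ 2. Conversely, {0, 2, 3} is a clique of size 3, and the vertices of any clique must share a bag in every tree decomposition; so some bag has ≥ 3 vertices and tw(G) ≥ 2. The upper and lower bounds meet at 2, so that is the treewidth.

Treewidth 2.
One optimal decomposition is:
Bags: B1 = {0, 3, 4}  B2 = {0, 4, 5}  B3 = {0, 1, 4}  B4 = {0, 5, 6}  B5 = {0, 2, 3}
Tree: B1–B2, B1–B3, B2–B4, B1–B5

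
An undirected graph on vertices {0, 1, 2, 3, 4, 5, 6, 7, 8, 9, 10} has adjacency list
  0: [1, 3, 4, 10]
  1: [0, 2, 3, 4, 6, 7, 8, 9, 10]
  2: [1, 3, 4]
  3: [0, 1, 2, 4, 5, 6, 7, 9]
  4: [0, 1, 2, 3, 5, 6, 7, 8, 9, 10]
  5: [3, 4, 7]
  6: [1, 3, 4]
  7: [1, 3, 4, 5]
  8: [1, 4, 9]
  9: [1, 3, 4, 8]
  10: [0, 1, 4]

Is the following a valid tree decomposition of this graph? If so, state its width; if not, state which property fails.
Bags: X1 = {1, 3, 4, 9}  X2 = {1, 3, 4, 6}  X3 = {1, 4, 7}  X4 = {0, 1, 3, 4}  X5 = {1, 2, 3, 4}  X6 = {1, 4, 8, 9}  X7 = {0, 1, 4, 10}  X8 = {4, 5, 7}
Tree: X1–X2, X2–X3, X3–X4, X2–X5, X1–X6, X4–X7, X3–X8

A tree decomposition must satisfy three properties: every vertex lies in some bag; for every edge, both endpoints lie together in some bag; and for every vertex, the bags containing it form a connected subtree. Here edge (3,7) lies in no bag, so the decomposition is invalid.

No — edge (3,7) lies in no bag.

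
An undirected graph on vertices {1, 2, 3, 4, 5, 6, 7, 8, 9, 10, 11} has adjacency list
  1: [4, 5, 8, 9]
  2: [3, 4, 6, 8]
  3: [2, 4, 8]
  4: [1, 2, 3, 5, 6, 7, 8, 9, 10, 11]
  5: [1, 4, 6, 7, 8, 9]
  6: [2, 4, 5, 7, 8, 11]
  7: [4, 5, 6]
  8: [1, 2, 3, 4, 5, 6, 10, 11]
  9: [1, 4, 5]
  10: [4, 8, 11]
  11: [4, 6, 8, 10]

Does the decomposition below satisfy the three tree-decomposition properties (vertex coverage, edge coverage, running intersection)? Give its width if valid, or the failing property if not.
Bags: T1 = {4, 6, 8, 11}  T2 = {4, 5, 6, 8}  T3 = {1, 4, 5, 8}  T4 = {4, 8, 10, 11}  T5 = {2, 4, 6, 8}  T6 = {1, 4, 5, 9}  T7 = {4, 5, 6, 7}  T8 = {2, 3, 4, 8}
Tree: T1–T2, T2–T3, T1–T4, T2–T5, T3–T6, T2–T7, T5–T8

Yes; width 3.

Every vertex of G appears in some bag (union = {1, 2, 3, 4, 5, 6, 7, 8, 9, 10, 11}); every edge is covered by a bag; and for each vertex v the set of bags containing v is connected in the bag tree. The decomposition is therefore valid. The largest bag has 4 vertices, so the width is 3.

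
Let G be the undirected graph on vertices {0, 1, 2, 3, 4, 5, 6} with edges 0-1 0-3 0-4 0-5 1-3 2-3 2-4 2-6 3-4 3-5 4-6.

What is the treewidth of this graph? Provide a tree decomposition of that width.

The largest bag has 3 vertices, giving width 2; this decomposition certifies tw(G) ≤ 2. For the lower bound, the 3 vertices {0, 1, 3} are pairwise adjacent, and any tree decomposition puts a clique entirely inside one bag — forcing width ≥ 2. Hence tw(G) = 2 exactly.

Treewidth 2.
One optimal decomposition is:
Bags: B1 = {0, 3, 4}  B2 = {2, 3, 4}  B3 = {0, 1, 3}  B4 = {0, 3, 5}  B5 = {2, 4, 6}
Tree: B1–B2, B1–B3, B1–B4, B2–B5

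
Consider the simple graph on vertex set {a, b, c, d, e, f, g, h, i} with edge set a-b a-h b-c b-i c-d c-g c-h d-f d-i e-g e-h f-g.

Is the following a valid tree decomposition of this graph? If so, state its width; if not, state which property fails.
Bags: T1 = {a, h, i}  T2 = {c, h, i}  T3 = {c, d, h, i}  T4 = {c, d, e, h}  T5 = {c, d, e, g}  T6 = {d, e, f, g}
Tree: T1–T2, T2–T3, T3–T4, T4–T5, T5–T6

A tree decomposition must satisfy three properties: every vertex lies in some bag; for every edge, both endpoints lie together in some bag; and for every vertex, the bags containing it form a connected subtree. Here vertex b appears in no bag, so the decomposition is invalid.

No — vertex b appears in no bag.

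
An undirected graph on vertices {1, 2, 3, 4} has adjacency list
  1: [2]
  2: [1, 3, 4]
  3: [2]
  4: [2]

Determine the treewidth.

A width-1 tree decomposition is:
Bags: B1 = {2, 3}  B2 = {1, 2}  B3 = {2, 4}
Tree: B1–B2, B2–B3
Each bag holds 2 vertices, so the decomposition has width 1, which upper-bounds the treewidth. G has an edge, so its treewidth is at least 1. The upper and lower bounds meet at 1, so that is the treewidth.

1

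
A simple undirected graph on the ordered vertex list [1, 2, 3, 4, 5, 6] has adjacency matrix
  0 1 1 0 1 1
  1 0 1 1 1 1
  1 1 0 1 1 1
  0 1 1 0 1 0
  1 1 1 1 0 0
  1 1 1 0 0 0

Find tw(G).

3

A width-3 tree decomposition is:
Bags: B1 = {1, 2, 3, 5}  B2 = {1, 2, 3, 6}  B3 = {2, 3, 4, 5}
Tree: B1–B2, B1–B3
Every bag has size at most 4, so the width is 4 − 1 = 3 and tw(G) ≤ 3. For the lower bound, the 4 vertices {1, 2, 3, 5} are pairwise adjacent, and any tree decomposition puts a clique entirely inside one bag — forcing width ≥ 3. Therefore the treewidth is 3.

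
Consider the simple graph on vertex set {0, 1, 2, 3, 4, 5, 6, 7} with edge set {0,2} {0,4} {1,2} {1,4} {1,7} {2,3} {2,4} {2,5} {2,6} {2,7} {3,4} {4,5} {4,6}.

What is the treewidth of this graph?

2

A width-2 tree decomposition is:
Bags: B1 = {1, 2, 4}  B2 = {0, 2, 4}  B3 = {2, 4, 5}  B4 = {1, 2, 7}  B5 = {2, 3, 4}  B6 = {2, 4, 6}
Tree: B1–B2, B1–B3, B1–B4, B3–B5, B2–B6
The largest bag has 3 vertices, giving width 2; this decomposition certifies tw(G) ≤ 2. On the other hand G contains the 3-clique {0, 2, 4}. A clique must lie in a single bag of any decomposition, so no decomposition can have width below 2. The upper and lower bounds meet at 2, so that is the treewidth.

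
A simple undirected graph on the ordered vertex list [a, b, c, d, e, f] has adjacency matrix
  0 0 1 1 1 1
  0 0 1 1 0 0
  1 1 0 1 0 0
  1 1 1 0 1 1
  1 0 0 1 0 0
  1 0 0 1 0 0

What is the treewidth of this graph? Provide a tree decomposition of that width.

Treewidth 2.
One optimal decomposition is:
Bags: B1 = {a, d, e}  B2 = {a, c, d}  B3 = {a, d, f}  B4 = {b, c, d}
Tree: B1–B2, B2–B3, B2–B4

Each bag holds 3 vertices, so the decomposition has width 2, which upper-bounds the treewidth. For the lower bound, the 3 vertices {a, d, e} are pairwise adjacent, and any tree decomposition puts a clique entirely inside one bag — forcing width ≥ 2. Combining the bounds, tw(G) = 2.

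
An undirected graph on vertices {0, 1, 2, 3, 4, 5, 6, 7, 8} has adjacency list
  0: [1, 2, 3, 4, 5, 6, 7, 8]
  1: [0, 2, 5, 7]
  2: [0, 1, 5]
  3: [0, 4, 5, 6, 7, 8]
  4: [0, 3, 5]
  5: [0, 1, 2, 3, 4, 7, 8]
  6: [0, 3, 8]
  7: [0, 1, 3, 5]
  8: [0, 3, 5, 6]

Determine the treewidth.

A width-3 tree decomposition is:
Bags: B1 = {0, 1, 5, 7}  B2 = {0, 3, 5, 7}  B3 = {0, 3, 5, 8}  B4 = {0, 3, 6, 8}  B5 = {0, 1, 2, 5}  B6 = {0, 3, 4, 5}
Tree: B1–B2, B2–B3, B3–B4, B1–B5, B2–B6
The largest bag has 4 vertices, giving width 3; this decomposition certifies tw(G) ≤ 3. On the other hand G contains the 4-clique {0, 1, 2, 5}. A clique must lie in a single bag of any decomposition, so no decomposition can have width below 3. Hence tw(G) = 3 exactly.

3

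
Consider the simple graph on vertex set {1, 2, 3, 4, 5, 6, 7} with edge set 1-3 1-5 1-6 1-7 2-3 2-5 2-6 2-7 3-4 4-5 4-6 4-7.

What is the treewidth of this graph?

A width-3 tree decomposition is:
Bags: B1 = {1, 2, 4, 6}  B2 = {1, 2, 4, 7}  B3 = {1, 2, 4, 5}  B4 = {1, 2, 3, 4}
Tree: B1–B2, B2–B3, B3–B4
The largest bag has 4 vertices, giving width 3; this decomposition certifies tw(G) ≤ 3. For the lower bound: the 4 vertex sets {2,6}, {4,7}, {1}, {5} are disjoint, each induces a connected subgraph, and every pair is joined by at least one edge of G. Contracting each set to a single vertex therefore yields K_{4} as a minor, and since treewidth is minor-monotone, tw(G) ≥ tw(K_{4}) = 3. Combining the bounds, tw(G) = 3.

3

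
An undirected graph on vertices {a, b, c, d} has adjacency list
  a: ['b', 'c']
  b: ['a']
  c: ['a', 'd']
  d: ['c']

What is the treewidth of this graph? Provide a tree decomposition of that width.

Treewidth 1.
One optimal decomposition is:
Bags: B1 = {c, d}  B2 = {a, c}  B3 = {a, b}
Tree: B1–B2, B2–B3

Every bag has size at most 2, so the width is 2 − 1 = 1 and tw(G) ≤ 1. Any graph with an edge has treewidth ≥ 1, and G has the edge d–c. Therefore the treewidth is 1.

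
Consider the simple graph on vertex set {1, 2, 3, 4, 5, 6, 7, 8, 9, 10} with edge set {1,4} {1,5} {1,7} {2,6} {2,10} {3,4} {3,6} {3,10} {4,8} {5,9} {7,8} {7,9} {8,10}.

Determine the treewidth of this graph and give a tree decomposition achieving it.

The largest bag has 3 vertices, giving width 2; this decomposition certifies tw(G) ≤ 2. Since 6–2–10–3–6 is a cycle in G, G is not acyclic. Forests are exactly the graphs of treewidth ≤ 1, so tw(G) ≥ 2. Combining the bounds, tw(G) = 2.

Treewidth 2.
Bags: B1 = {2, 3, 6}  B2 = {2, 3, 10}  B3 = {3, 4, 10}  B4 = {4, 8, 10}  B5 = {1, 4, 8}  B6 = {1, 7, 8}  B7 = {1, 5, 7}  B8 = {5, 7, 9}
Tree: B1–B2, B2–B3, B3–B4, B4–B5, B5–B6, B6–B7, B7–B8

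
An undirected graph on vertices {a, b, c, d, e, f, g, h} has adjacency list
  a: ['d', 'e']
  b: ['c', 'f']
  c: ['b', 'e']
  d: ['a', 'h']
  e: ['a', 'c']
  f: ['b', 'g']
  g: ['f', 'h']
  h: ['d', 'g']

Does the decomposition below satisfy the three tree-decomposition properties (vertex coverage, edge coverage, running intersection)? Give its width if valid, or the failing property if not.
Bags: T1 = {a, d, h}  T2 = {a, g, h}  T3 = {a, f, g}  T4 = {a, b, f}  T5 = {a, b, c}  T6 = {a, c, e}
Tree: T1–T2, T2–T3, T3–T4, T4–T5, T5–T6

Vertex coverage: the bags together contain {a, b, c, d, e, f, g, h}, the full vertex set. Edge coverage: each edge of G has both endpoints in at least one bag. Running intersection: for every vertex, the bags containing it form a connected subtree. All three properties hold, so this is a valid tree decomposition of width max|bag| − 1 = 2, and hence tw(G) ≤ 2.

Yes; width 2.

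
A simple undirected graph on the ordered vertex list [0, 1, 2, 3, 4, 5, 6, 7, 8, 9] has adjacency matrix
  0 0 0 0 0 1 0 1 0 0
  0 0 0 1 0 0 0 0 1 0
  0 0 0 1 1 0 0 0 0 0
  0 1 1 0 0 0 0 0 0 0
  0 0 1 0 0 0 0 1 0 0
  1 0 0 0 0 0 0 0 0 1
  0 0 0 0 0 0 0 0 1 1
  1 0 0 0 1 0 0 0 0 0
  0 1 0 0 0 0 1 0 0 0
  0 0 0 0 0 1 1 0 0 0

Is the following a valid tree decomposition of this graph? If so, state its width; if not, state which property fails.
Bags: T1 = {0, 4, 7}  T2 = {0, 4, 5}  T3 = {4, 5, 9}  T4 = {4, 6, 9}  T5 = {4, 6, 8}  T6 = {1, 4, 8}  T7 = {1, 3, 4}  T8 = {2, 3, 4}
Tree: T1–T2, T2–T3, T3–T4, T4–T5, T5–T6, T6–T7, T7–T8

Yes; width 2.

Checking the three conditions: (i) the bags cover all of {0, 1, 2, 3, 4, 5, 6, 7, 8, 9}; (ii) for each edge, some bag contains both endpoints; (iii) the bags containing any fixed vertex form a subtree. All hold, so the decomposition is valid with width 3 − 1 = 2.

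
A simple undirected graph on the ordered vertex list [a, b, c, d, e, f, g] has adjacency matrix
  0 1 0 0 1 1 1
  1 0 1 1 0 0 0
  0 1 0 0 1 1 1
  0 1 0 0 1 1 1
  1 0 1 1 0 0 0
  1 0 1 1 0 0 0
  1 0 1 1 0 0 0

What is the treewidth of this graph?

3

A width-3 tree decomposition is:
Bags: B1 = {a, c, d, e}  B2 = {a, c, d, g}  B3 = {a, b, c, d}  B4 = {a, c, d, f}
Tree: B1–B2, B2–B3, B3–B4
Each bag holds 4 vertices, so the decomposition has width 3, which upper-bounds the treewidth. For the lower bound: the 4 vertex sets {c,e}, {d,g}, {a}, {b} are disjoint, each induces a connected subgraph, and every pair is joined by at least one edge of G. Contracting each set to a single vertex therefore yields K_{4} as a minor, and since treewidth is minor-monotone, tw(G) ≥ tw(K_{4}) = 3. Combining the bounds, tw(G) = 3.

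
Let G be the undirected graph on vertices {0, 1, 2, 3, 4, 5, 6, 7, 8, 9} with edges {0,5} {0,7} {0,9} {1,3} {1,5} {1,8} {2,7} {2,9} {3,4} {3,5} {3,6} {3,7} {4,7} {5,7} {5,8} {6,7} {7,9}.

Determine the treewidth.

2

A width-2 tree decomposition is:
Bags: B1 = {3, 6, 7}  B2 = {3, 5, 7}  B3 = {0, 5, 7}  B4 = {0, 7, 9}  B5 = {2, 7, 9}  B6 = {1, 3, 5}  B7 = {3, 4, 7}  B8 = {1, 5, 8}
Tree: B1–B2, B2–B3, B3–B4, B4–B5, B2–B6, B1–B7, B6–B8
Every bag has size at most 3, so the width is 3 − 1 = 2 and tw(G) ≤ 2. Conversely, {1, 5, 8} is a clique of size 3, and the vertices of any clique must share a bag in every tree decomposition; so some bag has ≥ 3 vertices and tw(G) ≥ 2. Therefore the treewidth is 2.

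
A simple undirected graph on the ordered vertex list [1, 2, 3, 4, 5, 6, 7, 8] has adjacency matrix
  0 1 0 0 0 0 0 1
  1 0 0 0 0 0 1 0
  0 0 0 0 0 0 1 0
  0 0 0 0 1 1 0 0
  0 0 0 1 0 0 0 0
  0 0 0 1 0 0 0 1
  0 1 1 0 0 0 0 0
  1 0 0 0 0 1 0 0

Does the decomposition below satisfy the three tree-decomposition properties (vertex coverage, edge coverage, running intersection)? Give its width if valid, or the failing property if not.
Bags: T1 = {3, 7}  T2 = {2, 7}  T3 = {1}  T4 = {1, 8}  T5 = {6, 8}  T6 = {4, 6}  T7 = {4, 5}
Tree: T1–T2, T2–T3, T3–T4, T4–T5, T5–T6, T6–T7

A tree decomposition must satisfy three properties: every vertex lies in some bag; for every edge, both endpoints lie together in some bag; and for every vertex, the bags containing it form a connected subtree. Here edge (2,1) lies in no bag, so the decomposition is invalid.

No — edge (2,1) lies in no bag.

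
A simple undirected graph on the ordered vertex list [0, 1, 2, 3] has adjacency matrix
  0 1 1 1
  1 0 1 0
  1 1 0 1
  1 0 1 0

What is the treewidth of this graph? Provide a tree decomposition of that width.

Treewidth 2.
Bags: B1 = {0, 1, 2}  B2 = {0, 2, 3}
Tree: B1–B2

Every bag has size at most 3, so the width is 3 − 1 = 2 and tw(G) ≤ 2. Conversely, {0, 1, 2} is a clique of size 3, and the vertices of any clique must share a bag in every tree decomposition; so some bag has ≥ 3 vertices and tw(G) ≥ 2. Hence tw(G) = 2 exactly.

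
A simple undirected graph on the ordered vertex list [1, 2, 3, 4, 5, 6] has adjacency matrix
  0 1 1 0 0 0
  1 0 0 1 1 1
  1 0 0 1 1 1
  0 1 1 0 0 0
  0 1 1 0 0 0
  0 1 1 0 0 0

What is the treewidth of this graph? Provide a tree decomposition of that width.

Treewidth 2.
One such decomposition:
Bags: B1 = {2, 3, 5}  B2 = {2, 3, 4}  B3 = {2, 3, 6}  B4 = {1, 2, 3}
Tree: B1–B2, B2–B3, B3–B4

Every bag has size at most 3, so the width is 3 − 1 = 2 and tw(G) ≤ 2. Since 5–3–4–2–5 is a cycle in G, G is not acyclic. Forests are exactly the graphs of treewidth ≤ 1, so tw(G) ≥ 2. Hence tw(G) = 2 exactly.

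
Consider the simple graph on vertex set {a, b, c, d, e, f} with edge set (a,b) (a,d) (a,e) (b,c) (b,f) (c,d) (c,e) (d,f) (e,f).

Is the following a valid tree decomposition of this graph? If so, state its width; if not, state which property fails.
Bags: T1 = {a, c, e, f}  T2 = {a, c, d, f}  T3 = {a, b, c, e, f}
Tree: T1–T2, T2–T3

No — bags containing vertex e are not connected in the tree.

A tree decomposition must satisfy three properties: every vertex lies in some bag; for every edge, both endpoints lie together in some bag; and for every vertex, the bags containing it form a connected subtree. Here bags containing vertex e are not connected in the tree, so the decomposition is invalid.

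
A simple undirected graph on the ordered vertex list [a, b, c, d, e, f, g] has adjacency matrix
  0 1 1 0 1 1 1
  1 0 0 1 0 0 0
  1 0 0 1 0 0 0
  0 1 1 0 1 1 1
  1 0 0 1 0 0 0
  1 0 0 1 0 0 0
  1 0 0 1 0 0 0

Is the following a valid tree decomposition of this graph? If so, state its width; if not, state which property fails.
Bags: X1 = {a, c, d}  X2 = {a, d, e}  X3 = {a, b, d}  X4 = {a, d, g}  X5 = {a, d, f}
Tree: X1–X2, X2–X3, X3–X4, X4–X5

Yes; width 2.

Vertex coverage: the bags together contain {a, b, c, d, e, f, g}, the full vertex set. Edge coverage: each edge of G has both endpoints in at least one bag. Running intersection: for every vertex, the bags containing it form a connected subtree. All three properties hold, so this is a valid tree decomposition of width max|bag| − 1 = 2, and hence tw(G) ≤ 2.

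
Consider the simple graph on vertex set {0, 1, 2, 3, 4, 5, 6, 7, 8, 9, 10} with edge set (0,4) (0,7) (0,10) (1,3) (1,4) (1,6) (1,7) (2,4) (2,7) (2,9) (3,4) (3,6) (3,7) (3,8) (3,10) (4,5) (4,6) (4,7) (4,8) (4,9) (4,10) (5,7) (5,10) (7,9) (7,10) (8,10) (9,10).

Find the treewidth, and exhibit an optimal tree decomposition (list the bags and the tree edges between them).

Treewidth 3.
One such decomposition:
Bags: B1 = {1, 3, 4, 7}  B2 = {3, 4, 7, 10}  B3 = {1, 3, 4, 6}  B4 = {0, 4, 7, 10}  B5 = {4, 7, 9, 10}  B6 = {4, 5, 7, 10}  B7 = {3, 4, 8, 10}  B8 = {2, 4, 7, 9}
Tree: B1–B2, B1–B3, B2–B4, B4–B5, B4–B6, B2–B7, B5–B8

Each bag holds 4 vertices, so the decomposition has width 3, which upper-bounds the treewidth. Conversely, {3, 4, 8, 10} is a clique of size 4, and the vertices of any clique must share a bag in every tree decomposition; so some bag has ≥ 4 vertices and tw(G) ≥ 3. The upper and lower bounds meet at 3, so that is the treewidth.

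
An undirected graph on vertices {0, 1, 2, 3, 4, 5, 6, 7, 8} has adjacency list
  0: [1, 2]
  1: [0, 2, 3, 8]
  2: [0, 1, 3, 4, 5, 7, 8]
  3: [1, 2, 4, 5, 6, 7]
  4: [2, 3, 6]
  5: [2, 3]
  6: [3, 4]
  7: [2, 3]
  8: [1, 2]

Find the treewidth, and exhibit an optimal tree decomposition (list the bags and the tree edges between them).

Treewidth 2.
Bags: B1 = {3, 4, 6}  B2 = {2, 3, 4}  B3 = {1, 2, 3}  B4 = {1, 2, 8}  B5 = {2, 3, 7}  B6 = {2, 3, 5}  B7 = {0, 1, 2}
Tree: B1–B2, B2–B3, B3–B4, B3–B5, B5–B6, B3–B7

Every bag has size at most 3, so the width is 3 − 1 = 2 and tw(G) ≤ 2. Conversely, {0, 1, 2} is a clique of size 3, and the vertices of any clique must share a bag in every tree decomposition; so some bag has ≥ 3 vertices and tw(G) ≥ 2. Combining the bounds, tw(G) = 2.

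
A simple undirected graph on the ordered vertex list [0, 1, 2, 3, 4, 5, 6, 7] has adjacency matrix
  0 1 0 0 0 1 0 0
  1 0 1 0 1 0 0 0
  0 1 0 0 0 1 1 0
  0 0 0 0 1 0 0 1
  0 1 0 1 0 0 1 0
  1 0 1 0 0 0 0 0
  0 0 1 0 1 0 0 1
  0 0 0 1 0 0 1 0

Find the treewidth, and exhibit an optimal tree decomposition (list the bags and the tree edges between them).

Treewidth 2.
One such decomposition:
Bags: B1 = {0, 1, 5}  B2 = {1, 2, 5}  B3 = {1, 2, 4}  B4 = {2, 4, 6}  B5 = {3, 4, 6}  B6 = {3, 6, 7}
Tree: B1–B2, B2–B3, B3–B4, B4–B5, B5–B6

Each bag holds 3 vertices, so the decomposition has width 2, which upper-bounds the treewidth. The edges 0–5–2–1–0 form a cycle, so G is not a tree and its treewidth is at least 2. Therefore the treewidth is 2.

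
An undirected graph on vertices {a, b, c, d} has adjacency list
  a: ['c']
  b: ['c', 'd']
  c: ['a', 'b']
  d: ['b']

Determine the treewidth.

1

A width-1 tree decomposition is:
Bags: B1 = {b, d}  B2 = {b, c}  B3 = {a, c}
Tree: B1–B2, B2–B3
Each bag holds 2 vertices, so the decomposition has width 1, which upper-bounds the treewidth. G has an edge, so its treewidth is at least 1. Combining the bounds, tw(G) = 1.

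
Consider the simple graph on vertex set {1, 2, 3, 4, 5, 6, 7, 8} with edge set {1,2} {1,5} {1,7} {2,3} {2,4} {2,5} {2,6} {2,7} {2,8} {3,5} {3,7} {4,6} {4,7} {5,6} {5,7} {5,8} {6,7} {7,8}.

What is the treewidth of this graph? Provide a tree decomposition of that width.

Treewidth 3.
One such decomposition:
Bags: B1 = {2, 5, 7, 8}  B2 = {2, 3, 5, 7}  B3 = {2, 5, 6, 7}  B4 = {1, 2, 5, 7}  B5 = {2, 4, 6, 7}
Tree: B1–B2, B1–B3, B1–B4, B3–B5

Every bag has size at most 4, so the width is 4 − 1 = 3 and tw(G) ≤ 3. Conversely, {2, 4, 6, 7} is a clique of size 4, and the vertices of any clique must share a bag in every tree decomposition; so some bag has ≥ 4 vertices and tw(G) ≥ 3. Combining the bounds, tw(G) = 3.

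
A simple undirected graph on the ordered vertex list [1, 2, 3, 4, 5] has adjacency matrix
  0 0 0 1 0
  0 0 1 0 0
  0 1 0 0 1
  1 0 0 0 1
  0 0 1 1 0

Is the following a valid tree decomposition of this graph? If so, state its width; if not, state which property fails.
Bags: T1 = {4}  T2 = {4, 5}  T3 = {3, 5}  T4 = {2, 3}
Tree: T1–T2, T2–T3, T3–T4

No — vertex 1 appears in no bag.

A tree decomposition must satisfy three properties: every vertex lies in some bag; for every edge, both endpoints lie together in some bag; and for every vertex, the bags containing it form a connected subtree. Here vertex 1 appears in no bag, so the decomposition is invalid.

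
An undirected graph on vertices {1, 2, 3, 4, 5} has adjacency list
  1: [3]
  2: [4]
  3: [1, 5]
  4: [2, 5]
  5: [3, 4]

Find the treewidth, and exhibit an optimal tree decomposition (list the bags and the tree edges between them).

Treewidth 1.
One such decomposition:
Bags: B1 = {1, 3}  B2 = {3, 5}  B3 = {4, 5}  B4 = {2, 4}
Tree: B1–B2, B2–B3, B3–B4

Every bag has size at most 2, so the width is 2 − 1 = 1 and tw(G) ≤ 1. Any graph with an edge has treewidth ≥ 1, and G has the edge 1–3. Hence tw(G) = 1 exactly.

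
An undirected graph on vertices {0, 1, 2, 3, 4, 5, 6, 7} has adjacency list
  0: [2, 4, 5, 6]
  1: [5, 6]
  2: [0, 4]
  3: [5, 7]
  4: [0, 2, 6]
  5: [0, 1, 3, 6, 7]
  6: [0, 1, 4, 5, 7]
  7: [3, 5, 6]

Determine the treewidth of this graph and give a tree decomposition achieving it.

Treewidth 2.
Bags: B1 = {0, 4, 6}  B2 = {0, 5, 6}  B3 = {5, 6, 7}  B4 = {3, 5, 7}  B5 = {0, 2, 4}  B6 = {1, 5, 6}
Tree: B1–B2, B2–B3, B3–B4, B1–B5, B3–B6

Every bag has size at most 3, so the width is 3 − 1 = 2 and tw(G) ≤ 2. For the lower bound, the 3 vertices {0, 2, 4} are pairwise adjacent, and any tree decomposition puts a clique entirely inside one bag — forcing width ≥ 2. Hence tw(G) = 2 exactly.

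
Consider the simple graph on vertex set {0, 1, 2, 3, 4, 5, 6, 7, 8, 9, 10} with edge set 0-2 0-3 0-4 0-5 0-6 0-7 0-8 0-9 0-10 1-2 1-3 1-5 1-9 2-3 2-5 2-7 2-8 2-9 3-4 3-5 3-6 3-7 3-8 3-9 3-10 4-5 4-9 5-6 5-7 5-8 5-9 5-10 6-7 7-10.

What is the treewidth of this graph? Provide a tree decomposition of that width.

Treewidth 4.
Bags: B1 = {0, 2, 3, 5, 7}  B2 = {0, 2, 3, 5, 9}  B3 = {0, 3, 5, 6, 7}  B4 = {0, 3, 5, 7, 10}  B5 = {0, 3, 4, 5, 9}  B6 = {0, 2, 3, 5, 8}  B7 = {1, 2, 3, 5, 9}
Tree: B1–B2, B1–B3, B3–B4, B2–B5, B2–B6, B2–B7

Every bag has size at most 5, so the width is 5 − 1 = 4 and tw(G) ≤ 4. On the other hand G contains the 5-clique {0, 2, 3, 5, 8}. A clique must lie in a single bag of any decomposition, so no decomposition can have width below 4. The upper and lower bounds meet at 4, so that is the treewidth.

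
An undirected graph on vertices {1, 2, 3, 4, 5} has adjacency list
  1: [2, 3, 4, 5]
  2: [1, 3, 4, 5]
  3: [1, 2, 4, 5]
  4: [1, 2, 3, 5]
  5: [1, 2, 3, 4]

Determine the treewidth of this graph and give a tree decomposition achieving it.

A single bag containing all 5 vertices is trivially a valid decomposition of width 4. On the other hand G contains the 5-clique {1, 2, 3, 4, 5}. A clique must lie in a single bag of any decomposition, so no decomposition can have width below 4. The upper and lower bounds meet at 4, so that is the treewidth.

Treewidth 4.
One optimal decomposition is:
Bags: B1 = {1, 2, 3, 4, 5}
Tree: (single bag)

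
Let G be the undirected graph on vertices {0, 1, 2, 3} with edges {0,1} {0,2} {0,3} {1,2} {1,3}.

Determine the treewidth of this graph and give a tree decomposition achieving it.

Each bag holds 3 vertices, so the decomposition has width 2, which upper-bounds the treewidth. Conversely, {0, 1, 2} is a clique of size 3, and the vertices of any clique must share a bag in every tree decomposition; so some bag has ≥ 3 vertices and tw(G) ≥ 2. Combining the bounds, tw(G) = 2.

Treewidth 2.
Bags: B1 = {0, 1, 3}  B2 = {0, 1, 2}
Tree: B1–B2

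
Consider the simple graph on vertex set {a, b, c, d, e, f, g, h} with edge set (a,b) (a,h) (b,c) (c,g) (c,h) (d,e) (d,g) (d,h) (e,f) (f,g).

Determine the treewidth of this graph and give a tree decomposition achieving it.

Treewidth 2.
Bags: B1 = {a, b, c}  B2 = {a, c, h}  B3 = {c, g, h}  B4 = {d, g, h}  B5 = {d, f, g}  B6 = {d, e, f}
Tree: B1–B2, B2–B3, B3–B4, B4–B5, B5–B6

The largest bag has 3 vertices, giving width 2; this decomposition certifies tw(G) ≤ 2. The edges b–a–h–c–b form a cycle, so G is not a tree and its treewidth is at least 2. The upper and lower bounds meet at 2, so that is the treewidth.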